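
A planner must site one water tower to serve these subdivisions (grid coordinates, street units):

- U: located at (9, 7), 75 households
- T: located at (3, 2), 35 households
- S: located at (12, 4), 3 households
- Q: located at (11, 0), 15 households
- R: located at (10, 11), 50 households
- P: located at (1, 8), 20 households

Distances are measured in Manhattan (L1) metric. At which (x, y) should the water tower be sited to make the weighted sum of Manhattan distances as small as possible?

(9, 7)

Manhattan distance separates: Σwᵢ(|x−xᵢ|+|y−yᵢ|) = Σwᵢ|x−xᵢ| + Σwᵢ|y−yᵢ|, so x and y are optimised independently as 1-D weighted medians.
Total weight W = 198; half = 99.
x-coordinate, sorted with cumulative weight:
  x=1 (P, w=20) cum 20
  x=3 (T, w=35) cum 55
  x=9 (U, w=75) cum 130  ← median
  x=10 (R, w=50) cum 180
  x=11 (Q, w=15) cum 195
  x=12 (S, w=3) cum 198
⇒ x* = 9
y-coordinate, sorted with cumulative weight:
  y=0 (Q, w=15) cum 15
  y=2 (T, w=35) cum 50
  y=4 (S, w=3) cum 53
  y=7 (U, w=75) cum 128  ← median
  y=8 (P, w=20) cum 148
  y=11 (R, w=50) cum 198
⇒ y* = 7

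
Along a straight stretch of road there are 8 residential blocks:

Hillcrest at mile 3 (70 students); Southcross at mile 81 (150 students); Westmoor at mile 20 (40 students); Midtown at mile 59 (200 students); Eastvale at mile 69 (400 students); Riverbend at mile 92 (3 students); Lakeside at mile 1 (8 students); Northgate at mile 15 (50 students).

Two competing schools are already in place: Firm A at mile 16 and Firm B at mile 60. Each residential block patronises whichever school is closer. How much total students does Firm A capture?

The indifferent point is the midpoint (16+60)/2 = 38; residential blocks left of it (closer to Firm A at 16) go to Firm A, those right go to Firm B.
  Lakeside at 1 (w=8) → Firm A
  Hillcrest at 3 (w=70) → Firm A
  Northgate at 15 (w=50) → Firm A
  Westmoor at 20 (w=40) → Firm A
  Midtown at 59 (w=200) → Firm B
  Eastvale at 69 (w=400) → Firm B
  Southcross at 81 (w=150) → Firm B
  Riverbend at 92 (w=3) → Firm B
Firm A captures 168; Firm B captures 753.

168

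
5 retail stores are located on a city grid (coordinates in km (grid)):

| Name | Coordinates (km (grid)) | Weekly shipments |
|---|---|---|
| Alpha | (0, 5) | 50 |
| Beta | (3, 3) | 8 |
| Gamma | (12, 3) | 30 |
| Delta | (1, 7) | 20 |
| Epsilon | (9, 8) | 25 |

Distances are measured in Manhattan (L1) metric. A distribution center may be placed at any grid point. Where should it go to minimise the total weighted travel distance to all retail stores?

(1, 5)

Manhattan distance separates: Σwᵢ(|x−xᵢ|+|y−yᵢ|) = Σwᵢ|x−xᵢ| + Σwᵢ|y−yᵢ|, so x and y are optimised independently as 1-D weighted medians.
Total weight W = 133; half = 66.5.
x-coordinate, sorted with cumulative weight:
  x=0 (Alpha, w=50) cum 50
  x=1 (Delta, w=20) cum 70  ← median
  x=3 (Beta, w=8) cum 78
  x=9 (Epsilon, w=25) cum 103
  x=12 (Gamma, w=30) cum 133
⇒ x* = 1
y-coordinate, sorted with cumulative weight:
  y=3 (Beta, w=8) cum 8
  y=3 (Gamma, w=30) cum 38
  y=5 (Alpha, w=50) cum 88  ← median
  y=7 (Delta, w=20) cum 108
  y=8 (Epsilon, w=25) cum 133
⇒ y* = 5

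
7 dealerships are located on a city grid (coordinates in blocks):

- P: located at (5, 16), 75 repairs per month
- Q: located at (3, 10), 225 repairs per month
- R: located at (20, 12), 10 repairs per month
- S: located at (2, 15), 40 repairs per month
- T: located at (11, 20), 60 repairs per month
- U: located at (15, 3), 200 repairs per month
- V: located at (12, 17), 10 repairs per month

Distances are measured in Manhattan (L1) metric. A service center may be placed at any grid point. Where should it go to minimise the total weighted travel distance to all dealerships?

(5, 10)

Manhattan distance separates: Σwᵢ(|x−xᵢ|+|y−yᵢ|) = Σwᵢ|x−xᵢ| + Σwᵢ|y−yᵢ|, so x and y are optimised independently as 1-D weighted medians.
Total weight W = 620; half = 310.
x-coordinate, sorted with cumulative weight:
  x=2 (S, w=40) cum 40
  x=3 (Q, w=225) cum 265
  x=5 (P, w=75) cum 340  ← median
  x=11 (T, w=60) cum 400
  x=12 (V, w=10) cum 410
  x=15 (U, w=200) cum 610
  x=20 (R, w=10) cum 620
⇒ x* = 5
y-coordinate, sorted with cumulative weight:
  y=3 (U, w=200) cum 200
  y=10 (Q, w=225) cum 425  ← median
  y=12 (R, w=10) cum 435
  y=15 (S, w=40) cum 475
  y=16 (P, w=75) cum 550
  y=17 (V, w=10) cum 560
  y=20 (T, w=60) cum 620
⇒ y* = 10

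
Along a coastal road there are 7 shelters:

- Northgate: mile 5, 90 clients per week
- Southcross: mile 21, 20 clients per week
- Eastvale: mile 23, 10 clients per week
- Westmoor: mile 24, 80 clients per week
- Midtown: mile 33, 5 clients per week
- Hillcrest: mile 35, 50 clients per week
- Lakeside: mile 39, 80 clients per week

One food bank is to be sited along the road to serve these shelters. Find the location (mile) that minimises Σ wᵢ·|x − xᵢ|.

For a sum of weighted absolute distances on a line, the optimum is the weighted median (not the mean). Total weight W = 335; half-weight = 167.5.
Sort by position and accumulate weight:
  mile 5 (Northgate, w=90) → cum 90
  mile 21 (Southcross, w=20) → cum 110
  mile 23 (Eastvale, w=10) → cum 120
  mile 24 (Westmoor, w=80) → cum 200  ≥ 167.5 → median here
  mile 33 (Midtown, w=5) → cum 205
  mile 35 (Hillcrest, w=50) → cum 255
  mile 39 (Lakeside, w=80) → cum 335
Optimal location: mile 24.

x = 24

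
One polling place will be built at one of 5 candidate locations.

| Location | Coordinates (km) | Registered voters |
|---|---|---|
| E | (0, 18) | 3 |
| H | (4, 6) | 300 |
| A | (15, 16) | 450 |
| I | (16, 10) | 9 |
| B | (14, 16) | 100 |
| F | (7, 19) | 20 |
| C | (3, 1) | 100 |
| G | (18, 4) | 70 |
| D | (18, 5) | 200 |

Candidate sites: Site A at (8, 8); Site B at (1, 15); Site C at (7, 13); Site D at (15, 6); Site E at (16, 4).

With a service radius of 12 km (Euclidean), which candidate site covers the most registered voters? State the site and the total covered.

Site A, covering 1249

Coverage radius r = 12 km; a point is covered iff (Δx)²+(Δy)² ≤ 12² = 144.
  Site A (8, 8): covers {H, A, I, B, F, C, G, D} → 1249
  Site B (1, 15): covers {E, H, F} → 323
  Site C (7, 13): covers {E, H, A, I, B, F} → 882
  Site D (15, 6): covers {H, A, I, B, G, D} → 1129
  Site E (16, 4): covers {I, G, D} → 279
Maximum coverage at Site A: 1249 registered voters.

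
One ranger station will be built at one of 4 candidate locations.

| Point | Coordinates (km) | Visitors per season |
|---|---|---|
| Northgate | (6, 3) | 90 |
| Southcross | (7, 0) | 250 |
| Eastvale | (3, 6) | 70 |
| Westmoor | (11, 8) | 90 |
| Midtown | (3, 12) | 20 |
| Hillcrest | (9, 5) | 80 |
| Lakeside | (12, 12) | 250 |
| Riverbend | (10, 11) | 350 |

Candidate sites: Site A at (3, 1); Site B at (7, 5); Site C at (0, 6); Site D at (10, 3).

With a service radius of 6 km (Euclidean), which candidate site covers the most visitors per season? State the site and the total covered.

Site B, covering 580

Coverage radius r = 6 km; a point is covered iff (Δx)²+(Δy)² ≤ 6² = 36.
  Site A (3, 1): covers {Northgate, Southcross, Eastvale} → 410
  Site B (7, 5): covers {Northgate, Southcross, Eastvale, Westmoor, Hillcrest} → 580
  Site C (0, 6): covers {Eastvale} → 70
  Site D (10, 3): covers {Northgate, Southcross, Westmoor, Hillcrest} → 510
Maximum coverage at Site B: 580 visitors per season.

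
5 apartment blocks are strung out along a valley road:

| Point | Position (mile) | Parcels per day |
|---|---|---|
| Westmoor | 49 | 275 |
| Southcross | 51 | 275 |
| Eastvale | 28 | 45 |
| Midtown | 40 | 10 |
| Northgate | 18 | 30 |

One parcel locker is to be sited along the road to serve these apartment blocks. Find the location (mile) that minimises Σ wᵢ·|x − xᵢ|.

x = 49

For a sum of weighted absolute distances on a line, the optimum is the weighted median (not the mean). Total weight W = 635; half-weight = 317.5.
Sort by position and accumulate weight:
  mile 18 (Northgate, w=30) → cum 30
  mile 28 (Eastvale, w=45) → cum 75
  mile 40 (Midtown, w=10) → cum 85
  mile 49 (Westmoor, w=275) → cum 360  ≥ 317.5 → median here
  mile 51 (Southcross, w=275) → cum 635
Optimal location: mile 49.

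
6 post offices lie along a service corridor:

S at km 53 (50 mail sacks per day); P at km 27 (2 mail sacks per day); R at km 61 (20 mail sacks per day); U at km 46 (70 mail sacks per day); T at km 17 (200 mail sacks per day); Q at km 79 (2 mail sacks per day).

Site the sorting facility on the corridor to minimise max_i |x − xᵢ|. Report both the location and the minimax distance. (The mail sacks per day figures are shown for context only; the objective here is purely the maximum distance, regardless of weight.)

The 1-center on a line is the midpoint of the two extreme points: leftmost at 17, rightmost at 79.
Optimal location = (17 + 79)/2 = 48; maximum distance = (79 − 17)/2 = 31.

location 48, max distance 31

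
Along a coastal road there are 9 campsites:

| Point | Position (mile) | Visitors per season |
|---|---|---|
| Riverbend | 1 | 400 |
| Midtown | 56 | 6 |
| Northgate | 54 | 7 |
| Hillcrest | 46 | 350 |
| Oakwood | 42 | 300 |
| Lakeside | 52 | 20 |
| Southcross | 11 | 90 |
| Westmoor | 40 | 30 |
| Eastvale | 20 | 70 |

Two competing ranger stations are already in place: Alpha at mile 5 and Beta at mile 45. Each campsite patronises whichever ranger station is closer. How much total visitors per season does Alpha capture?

560

The indifferent point is the midpoint (5+45)/2 = 25; campsites left of it (closer to Alpha at 5) go to Alpha, those right go to Beta.
  Riverbend at 1 (w=400) → Alpha
  Southcross at 11 (w=90) → Alpha
  Eastvale at 20 (w=70) → Alpha
  Westmoor at 40 (w=30) → Beta
  Oakwood at 42 (w=300) → Beta
  Hillcrest at 46 (w=350) → Beta
  Lakeside at 52 (w=20) → Beta
  Northgate at 54 (w=7) → Beta
  Midtown at 56 (w=6) → Beta
Alpha captures 560; Beta captures 713.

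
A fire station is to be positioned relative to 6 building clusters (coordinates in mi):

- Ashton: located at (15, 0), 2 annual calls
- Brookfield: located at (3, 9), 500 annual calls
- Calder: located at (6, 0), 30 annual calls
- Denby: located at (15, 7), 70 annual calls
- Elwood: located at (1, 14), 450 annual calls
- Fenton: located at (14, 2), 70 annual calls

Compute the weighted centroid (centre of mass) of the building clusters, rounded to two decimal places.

(3.73, 10.19)

The minimiser of Σwᵢ‖p−pᵢ‖² is the weighted centroid p* = (Σwᵢpᵢ)/(Σwᵢ).
Σwᵢ = 1122.
Σwᵢxᵢ = 2·15 + 500·3 + 30·6 + 70·15 + 450·1 + 70·14 = 4190.
Σwᵢyᵢ = 2·0 + 500·9 + 30·0 + 70·7 + 450·14 + 70·2 = 11430.
x* = 4190/1122 = 3.73, y* = 11430/1122 = 10.19.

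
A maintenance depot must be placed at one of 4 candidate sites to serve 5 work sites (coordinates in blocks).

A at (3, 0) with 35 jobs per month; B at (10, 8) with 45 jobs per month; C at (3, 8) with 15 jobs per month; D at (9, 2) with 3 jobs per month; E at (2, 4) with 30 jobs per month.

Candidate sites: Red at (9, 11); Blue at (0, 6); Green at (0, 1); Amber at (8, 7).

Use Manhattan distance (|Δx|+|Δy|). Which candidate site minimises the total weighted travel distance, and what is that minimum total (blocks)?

Amber, total 933 blocks

Total weighted distance at each candidate:
  Red (9, 11): total = 1357
  Blue (0, 6): total = 1089
  Green (0, 1): total = 1235
  Amber (8, 7): total = 933
Minimum is at Amber with total 933 blocks.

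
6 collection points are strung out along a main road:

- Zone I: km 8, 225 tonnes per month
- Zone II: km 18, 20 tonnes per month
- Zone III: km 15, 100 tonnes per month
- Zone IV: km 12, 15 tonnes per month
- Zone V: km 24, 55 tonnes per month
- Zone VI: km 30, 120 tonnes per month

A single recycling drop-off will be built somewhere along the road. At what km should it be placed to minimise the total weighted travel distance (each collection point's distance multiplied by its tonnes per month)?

x = 15

For a sum of weighted absolute distances on a line, the optimum is the weighted median (not the mean). Total weight W = 535; half-weight = 267.5.
Sort by position and accumulate weight:
  km 8 (Zone I, w=225) → cum 225
  km 12 (Zone IV, w=15) → cum 240
  km 15 (Zone III, w=100) → cum 340  ≥ 267.5 → median here
  km 18 (Zone II, w=20) → cum 360
  km 24 (Zone V, w=55) → cum 415
  km 30 (Zone VI, w=120) → cum 535
Optimal location: km 15.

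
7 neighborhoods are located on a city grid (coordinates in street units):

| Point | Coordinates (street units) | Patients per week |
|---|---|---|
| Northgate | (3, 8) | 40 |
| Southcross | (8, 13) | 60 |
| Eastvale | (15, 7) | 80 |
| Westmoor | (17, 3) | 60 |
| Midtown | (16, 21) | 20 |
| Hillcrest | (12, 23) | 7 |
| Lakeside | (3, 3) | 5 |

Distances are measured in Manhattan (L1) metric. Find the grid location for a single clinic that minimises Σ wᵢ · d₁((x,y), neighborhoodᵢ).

Manhattan distance separates: Σwᵢ(|x−xᵢ|+|y−yᵢ|) = Σwᵢ|x−xᵢ| + Σwᵢ|y−yᵢ|, so x and y are optimised independently as 1-D weighted medians.
Total weight W = 272; half = 136.
x-coordinate, sorted with cumulative weight:
  x=3 (Northgate, w=40) cum 40
  x=3 (Lakeside, w=5) cum 45
  x=8 (Southcross, w=60) cum 105
  x=12 (Hillcrest, w=7) cum 112
  x=15 (Eastvale, w=80) cum 192  ← median
  x=16 (Midtown, w=20) cum 212
  x=17 (Westmoor, w=60) cum 272
⇒ x* = 15
y-coordinate, sorted with cumulative weight:
  y=3 (Westmoor, w=60) cum 60
  y=3 (Lakeside, w=5) cum 65
  y=7 (Eastvale, w=80) cum 145  ← median
  y=8 (Northgate, w=40) cum 185
  y=13 (Southcross, w=60) cum 245
  y=21 (Midtown, w=20) cum 265
  y=23 (Hillcrest, w=7) cum 272
⇒ y* = 7

(15, 7)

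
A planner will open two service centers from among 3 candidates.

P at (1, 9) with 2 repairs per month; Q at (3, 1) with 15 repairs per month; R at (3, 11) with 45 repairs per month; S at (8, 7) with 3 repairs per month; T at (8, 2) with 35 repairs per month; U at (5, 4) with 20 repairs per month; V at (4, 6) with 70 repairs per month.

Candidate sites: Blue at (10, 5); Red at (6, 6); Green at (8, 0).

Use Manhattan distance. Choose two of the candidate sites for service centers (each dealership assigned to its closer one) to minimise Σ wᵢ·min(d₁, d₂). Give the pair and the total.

{Red, Green}, total 745

Evaluate every pair (each demand assigned to the nearer of the two):
  {Red, Green}: total = 745
  {Blue, Red}: total = 880
  {Blue, Green}: total = 1393
Best pair: {Red, Green} with total 745.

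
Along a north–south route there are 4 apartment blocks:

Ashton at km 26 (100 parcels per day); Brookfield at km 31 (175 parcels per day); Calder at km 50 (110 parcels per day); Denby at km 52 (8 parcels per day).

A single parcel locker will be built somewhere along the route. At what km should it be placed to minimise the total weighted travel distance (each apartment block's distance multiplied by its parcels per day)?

x = 31

For a sum of weighted absolute distances on a line, the optimum is the weighted median (not the mean). Total weight W = 393; half-weight = 196.5.
Sort by position and accumulate weight:
  km 26 (Ashton, w=100) → cum 100
  km 31 (Brookfield, w=175) → cum 275  ≥ 196.5 → median here
  km 50 (Calder, w=110) → cum 385
  km 52 (Denby, w=8) → cum 393
Optimal location: km 31.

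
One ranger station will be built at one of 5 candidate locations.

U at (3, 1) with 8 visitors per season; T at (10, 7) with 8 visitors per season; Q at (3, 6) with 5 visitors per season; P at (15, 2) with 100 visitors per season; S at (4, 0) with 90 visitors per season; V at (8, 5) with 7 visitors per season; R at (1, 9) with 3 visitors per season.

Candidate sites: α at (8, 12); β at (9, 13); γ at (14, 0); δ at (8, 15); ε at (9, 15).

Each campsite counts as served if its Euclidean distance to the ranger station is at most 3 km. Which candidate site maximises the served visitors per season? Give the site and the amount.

γ, covering 100

Coverage radius r = 3 km; a point is covered iff (Δx)²+(Δy)² ≤ 3² = 9.
  α (8, 12): covers {none} → 0
  β (9, 13): covers {none} → 0
  γ (14, 0): covers {P} → 100
  δ (8, 15): covers {none} → 0
  ε (9, 15): covers {none} → 0
Maximum coverage at γ: 100 visitors per season.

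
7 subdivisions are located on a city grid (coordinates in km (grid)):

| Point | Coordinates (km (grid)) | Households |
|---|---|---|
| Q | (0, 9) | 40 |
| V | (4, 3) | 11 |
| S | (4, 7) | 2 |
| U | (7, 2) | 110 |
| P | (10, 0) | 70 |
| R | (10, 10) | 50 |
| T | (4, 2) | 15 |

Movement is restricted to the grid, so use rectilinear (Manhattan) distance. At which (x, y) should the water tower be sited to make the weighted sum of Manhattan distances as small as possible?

Manhattan distance separates: Σwᵢ(|x−xᵢ|+|y−yᵢ|) = Σwᵢ|x−xᵢ| + Σwᵢ|y−yᵢ|, so x and y are optimised independently as 1-D weighted medians.
Total weight W = 298; half = 149.
x-coordinate, sorted with cumulative weight:
  x=0 (Q, w=40) cum 40
  x=4 (V, w=11) cum 51
  x=4 (S, w=2) cum 53
  x=4 (T, w=15) cum 68
  x=7 (U, w=110) cum 178  ← median
  x=10 (P, w=70) cum 248
  x=10 (R, w=50) cum 298
⇒ x* = 7
y-coordinate, sorted with cumulative weight:
  y=0 (P, w=70) cum 70
  y=2 (U, w=110) cum 180  ← median
  y=2 (T, w=15) cum 195
  y=3 (V, w=11) cum 206
  y=7 (S, w=2) cum 208
  y=9 (Q, w=40) cum 248
  y=10 (R, w=50) cum 298
⇒ y* = 2

(7, 2)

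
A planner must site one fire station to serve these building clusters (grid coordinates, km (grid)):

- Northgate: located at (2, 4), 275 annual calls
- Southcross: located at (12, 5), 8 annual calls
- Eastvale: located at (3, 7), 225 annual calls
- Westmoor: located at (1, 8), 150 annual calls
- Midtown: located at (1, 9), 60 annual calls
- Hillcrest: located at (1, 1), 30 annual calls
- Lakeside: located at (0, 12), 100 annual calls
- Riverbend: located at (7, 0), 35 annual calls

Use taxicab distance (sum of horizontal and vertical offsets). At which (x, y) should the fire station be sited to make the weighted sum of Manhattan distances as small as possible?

Manhattan distance separates: Σwᵢ(|x−xᵢ|+|y−yᵢ|) = Σwᵢ|x−xᵢ| + Σwᵢ|y−yᵢ|, so x and y are optimised independently as 1-D weighted medians.
Total weight W = 883; half = 441.5.
x-coordinate, sorted with cumulative weight:
  x=0 (Lakeside, w=100) cum 100
  x=1 (Westmoor, w=150) cum 250
  x=1 (Midtown, w=60) cum 310
  x=1 (Hillcrest, w=30) cum 340
  x=2 (Northgate, w=275) cum 615  ← median
  x=3 (Eastvale, w=225) cum 840
  x=7 (Riverbend, w=35) cum 875
  x=12 (Southcross, w=8) cum 883
⇒ x* = 2
y-coordinate, sorted with cumulative weight:
  y=0 (Riverbend, w=35) cum 35
  y=1 (Hillcrest, w=30) cum 65
  y=4 (Northgate, w=275) cum 340
  y=5 (Southcross, w=8) cum 348
  y=7 (Eastvale, w=225) cum 573  ← median
  y=8 (Westmoor, w=150) cum 723
  y=9 (Midtown, w=60) cum 783
  y=12 (Lakeside, w=100) cum 883
⇒ y* = 7

(2, 7)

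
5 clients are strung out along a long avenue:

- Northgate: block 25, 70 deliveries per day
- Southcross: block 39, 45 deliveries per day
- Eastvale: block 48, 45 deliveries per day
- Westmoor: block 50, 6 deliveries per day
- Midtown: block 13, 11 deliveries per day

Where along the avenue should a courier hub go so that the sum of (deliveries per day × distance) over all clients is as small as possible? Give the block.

x = 39

For a sum of weighted absolute distances on a line, the optimum is the weighted median (not the mean). Total weight W = 177; half-weight = 88.5.
Sort by position and accumulate weight:
  block 13 (Midtown, w=11) → cum 11
  block 25 (Northgate, w=70) → cum 81
  block 39 (Southcross, w=45) → cum 126  ≥ 88.5 → median here
  block 48 (Eastvale, w=45) → cum 171
  block 50 (Westmoor, w=6) → cum 177
Optimal location: block 39.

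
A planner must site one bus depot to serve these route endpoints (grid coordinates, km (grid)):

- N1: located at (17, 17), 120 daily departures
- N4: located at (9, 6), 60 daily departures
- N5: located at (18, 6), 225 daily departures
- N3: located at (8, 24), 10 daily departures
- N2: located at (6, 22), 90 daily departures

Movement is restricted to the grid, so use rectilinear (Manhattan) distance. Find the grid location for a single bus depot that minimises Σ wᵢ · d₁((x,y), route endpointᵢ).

Manhattan distance separates: Σwᵢ(|x−xᵢ|+|y−yᵢ|) = Σwᵢ|x−xᵢ| + Σwᵢ|y−yᵢ|, so x and y are optimised independently as 1-D weighted medians.
Total weight W = 505; half = 252.5.
x-coordinate, sorted with cumulative weight:
  x=6 (N2, w=90) cum 90
  x=8 (N3, w=10) cum 100
  x=9 (N4, w=60) cum 160
  x=17 (N1, w=120) cum 280  ← median
  x=18 (N5, w=225) cum 505
⇒ x* = 17
y-coordinate, sorted with cumulative weight:
  y=6 (N4, w=60) cum 60
  y=6 (N5, w=225) cum 285  ← median
  y=17 (N1, w=120) cum 405
  y=22 (N2, w=90) cum 495
  y=24 (N3, w=10) cum 505
⇒ y* = 6

(17, 6)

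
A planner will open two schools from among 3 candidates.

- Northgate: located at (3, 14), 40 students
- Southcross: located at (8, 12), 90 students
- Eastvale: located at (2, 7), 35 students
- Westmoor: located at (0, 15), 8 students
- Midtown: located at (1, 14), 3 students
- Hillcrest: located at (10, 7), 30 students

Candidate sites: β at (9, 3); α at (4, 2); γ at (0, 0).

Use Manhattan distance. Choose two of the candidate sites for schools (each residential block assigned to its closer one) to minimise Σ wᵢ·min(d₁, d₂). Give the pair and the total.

Evaluate every pair (each demand assigned to the nearer of the two):
  {β, α}: total = 1996
  {β, γ}: total = 2210
  {α, γ}: total = 2520
Best pair: {β, α} with total 1996.

{β, α}, total 1996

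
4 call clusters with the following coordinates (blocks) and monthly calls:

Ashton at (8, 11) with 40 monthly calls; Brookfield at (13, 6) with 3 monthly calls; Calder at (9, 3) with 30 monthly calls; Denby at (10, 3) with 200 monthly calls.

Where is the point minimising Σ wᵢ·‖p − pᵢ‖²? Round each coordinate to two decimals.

(9.63, 4.21)

The minimiser of Σwᵢ‖p−pᵢ‖² is the weighted centroid p* = (Σwᵢpᵢ)/(Σwᵢ).
Σwᵢ = 273.
Σwᵢxᵢ = 40·8 + 3·13 + 30·9 + 200·10 = 2629.
Σwᵢyᵢ = 40·11 + 3·6 + 30·3 + 200·3 = 1148.
x* = 2629/273 = 9.63, y* = 1148/273 = 4.21.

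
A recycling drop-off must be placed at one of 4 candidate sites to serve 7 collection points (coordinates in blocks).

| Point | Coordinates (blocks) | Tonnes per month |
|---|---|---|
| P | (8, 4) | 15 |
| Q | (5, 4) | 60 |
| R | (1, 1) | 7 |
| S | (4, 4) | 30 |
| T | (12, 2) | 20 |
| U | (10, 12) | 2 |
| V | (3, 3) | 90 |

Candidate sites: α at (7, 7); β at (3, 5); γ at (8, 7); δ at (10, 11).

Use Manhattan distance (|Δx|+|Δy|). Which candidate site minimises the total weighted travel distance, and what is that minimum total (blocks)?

β, total 820 blocks

Total weighted distance at each candidate:
  α (7, 7): total = 1560
  β (3, 5): total = 820
  γ (8, 7): total = 1710
  δ (10, 11): total = 2950
Minimum is at β with total 820 blocks.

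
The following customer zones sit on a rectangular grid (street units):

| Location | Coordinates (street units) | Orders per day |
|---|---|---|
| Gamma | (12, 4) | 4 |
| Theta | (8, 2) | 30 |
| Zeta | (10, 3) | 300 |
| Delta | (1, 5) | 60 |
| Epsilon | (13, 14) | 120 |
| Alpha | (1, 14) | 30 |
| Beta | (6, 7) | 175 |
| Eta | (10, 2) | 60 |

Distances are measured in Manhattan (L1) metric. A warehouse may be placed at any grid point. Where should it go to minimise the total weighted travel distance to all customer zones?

Manhattan distance separates: Σwᵢ(|x−xᵢ|+|y−yᵢ|) = Σwᵢ|x−xᵢ| + Σwᵢ|y−yᵢ|, so x and y are optimised independently as 1-D weighted medians.
Total weight W = 779; half = 389.5.
x-coordinate, sorted with cumulative weight:
  x=1 (Delta, w=60) cum 60
  x=1 (Alpha, w=30) cum 90
  x=6 (Beta, w=175) cum 265
  x=8 (Theta, w=30) cum 295
  x=10 (Zeta, w=300) cum 595  ← median
  x=10 (Eta, w=60) cum 655
  x=12 (Gamma, w=4) cum 659
  x=13 (Epsilon, w=120) cum 779
⇒ x* = 10
y-coordinate, sorted with cumulative weight:
  y=2 (Theta, w=30) cum 30
  y=2 (Eta, w=60) cum 90
  y=3 (Zeta, w=300) cum 390  ← median
  y=4 (Gamma, w=4) cum 394
  y=5 (Delta, w=60) cum 454
  y=7 (Beta, w=175) cum 629
  y=14 (Epsilon, w=120) cum 749
  y=14 (Alpha, w=30) cum 779
⇒ y* = 3

(10, 3)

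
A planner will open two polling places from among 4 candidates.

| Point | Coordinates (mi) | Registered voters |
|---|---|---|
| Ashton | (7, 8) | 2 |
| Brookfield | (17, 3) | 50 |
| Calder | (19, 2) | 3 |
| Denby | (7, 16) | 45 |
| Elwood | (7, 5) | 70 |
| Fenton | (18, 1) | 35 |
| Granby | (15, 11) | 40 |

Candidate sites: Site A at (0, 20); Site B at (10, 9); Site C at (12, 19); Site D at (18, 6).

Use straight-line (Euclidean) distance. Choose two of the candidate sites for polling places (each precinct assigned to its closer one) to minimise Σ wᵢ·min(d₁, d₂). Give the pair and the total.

Evaluate every pair (each demand assigned to the nearer of the two):
  {Site B, Site D}: total = 1259.9
  {Site C, Site D}: total = 1636.7
  {Site B, Site C}: total = 1725.3
  {Site A, Site D}: total = 1737.1
  {Site A, Site B}: total = 1805.6
  {Site A, Site C}: total = 3226.3
Best pair: {Site B, Site D} with total 1259.9.

{Site B, Site D}, total 1259.9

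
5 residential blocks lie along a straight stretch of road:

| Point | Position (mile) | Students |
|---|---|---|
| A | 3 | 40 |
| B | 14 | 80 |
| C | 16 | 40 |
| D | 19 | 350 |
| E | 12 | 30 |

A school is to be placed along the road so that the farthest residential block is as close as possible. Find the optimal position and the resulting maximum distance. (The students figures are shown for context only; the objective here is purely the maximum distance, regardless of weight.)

The 1-center on a line is the midpoint of the two extreme points: leftmost at 3, rightmost at 19.
Optimal location = (3 + 19)/2 = 11; maximum distance = (19 − 3)/2 = 8.

location 11, max distance 8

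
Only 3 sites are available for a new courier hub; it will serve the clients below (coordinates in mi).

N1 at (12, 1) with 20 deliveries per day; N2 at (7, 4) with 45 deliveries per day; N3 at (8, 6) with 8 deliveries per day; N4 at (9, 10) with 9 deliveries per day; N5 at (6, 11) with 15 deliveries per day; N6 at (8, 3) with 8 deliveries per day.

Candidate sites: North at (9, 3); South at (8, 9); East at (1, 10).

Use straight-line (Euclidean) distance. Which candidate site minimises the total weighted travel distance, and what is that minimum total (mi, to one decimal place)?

North, total 397.2 mi

Total weighted distance at each candidate:
  North (9, 3): total = 397.2
  South (8, 9): total = 535.5
  East (1, 10): total = 958.3
Minimum is at North with total 397.2 mi.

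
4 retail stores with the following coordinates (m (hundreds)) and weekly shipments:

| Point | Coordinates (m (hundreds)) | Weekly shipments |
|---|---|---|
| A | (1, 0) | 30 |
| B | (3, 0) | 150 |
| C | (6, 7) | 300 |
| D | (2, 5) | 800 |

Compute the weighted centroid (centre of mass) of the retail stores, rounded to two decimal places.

(3.03, 4.77)

The minimiser of Σwᵢ‖p−pᵢ‖² is the weighted centroid p* = (Σwᵢpᵢ)/(Σwᵢ).
Σwᵢ = 1280.
Σwᵢxᵢ = 30·1 + 150·3 + 300·6 + 800·2 = 3880.
Σwᵢyᵢ = 30·0 + 150·0 + 300·7 + 800·5 = 6100.
x* = 3880/1280 = 3.03, y* = 6100/1280 = 4.77.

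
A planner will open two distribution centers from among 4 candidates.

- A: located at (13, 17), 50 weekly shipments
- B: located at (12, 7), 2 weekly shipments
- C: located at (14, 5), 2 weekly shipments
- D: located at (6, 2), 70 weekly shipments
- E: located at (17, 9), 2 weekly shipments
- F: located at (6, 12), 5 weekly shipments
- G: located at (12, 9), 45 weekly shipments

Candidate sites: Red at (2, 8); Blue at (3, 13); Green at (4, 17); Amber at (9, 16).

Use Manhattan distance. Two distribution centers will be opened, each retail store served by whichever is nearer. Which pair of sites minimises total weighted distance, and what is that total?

{Red, Amber}, total 1517

Evaluate every pair (each demand assigned to the nearer of the two):
  {Red, Amber}: total = 1517
  {Red, Green}: total = 1764
  {Blue, Amber}: total = 1786
  {Red, Blue}: total = 1999
  {Green, Amber}: total = 2011
  {Blue, Green}: total = 2139
Best pair: {Red, Amber} with total 1517.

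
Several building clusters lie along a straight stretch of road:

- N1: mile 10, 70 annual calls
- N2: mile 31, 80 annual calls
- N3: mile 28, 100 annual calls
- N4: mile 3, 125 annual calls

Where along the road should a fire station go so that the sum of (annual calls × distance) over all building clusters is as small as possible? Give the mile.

x = 10

For a sum of weighted absolute distances on a line, the optimum is the weighted median (not the mean). Total weight W = 375; half-weight = 187.5.
Sort by position and accumulate weight:
  mile 3 (N4, w=125) → cum 125
  mile 10 (N1, w=70) → cum 195  ≥ 187.5 → median here
  mile 28 (N3, w=100) → cum 295
  mile 31 (N2, w=80) → cum 375
Optimal location: mile 10.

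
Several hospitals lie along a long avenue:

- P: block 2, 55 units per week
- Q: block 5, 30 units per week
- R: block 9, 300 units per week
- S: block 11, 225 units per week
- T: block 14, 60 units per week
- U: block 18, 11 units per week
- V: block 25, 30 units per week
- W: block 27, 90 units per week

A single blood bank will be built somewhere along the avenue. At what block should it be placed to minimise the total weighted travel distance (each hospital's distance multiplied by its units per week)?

For a sum of weighted absolute distances on a line, the optimum is the weighted median (not the mean). Total weight W = 801; half-weight = 400.5.
Sort by position and accumulate weight:
  block 2 (P, w=55) → cum 55
  block 5 (Q, w=30) → cum 85
  block 9 (R, w=300) → cum 385
  block 11 (S, w=225) → cum 610  ≥ 400.5 → median here
  block 14 (T, w=60) → cum 670
  block 18 (U, w=11) → cum 681
  block 25 (V, w=30) → cum 711
  block 27 (W, w=90) → cum 801
Optimal location: block 11.

x = 11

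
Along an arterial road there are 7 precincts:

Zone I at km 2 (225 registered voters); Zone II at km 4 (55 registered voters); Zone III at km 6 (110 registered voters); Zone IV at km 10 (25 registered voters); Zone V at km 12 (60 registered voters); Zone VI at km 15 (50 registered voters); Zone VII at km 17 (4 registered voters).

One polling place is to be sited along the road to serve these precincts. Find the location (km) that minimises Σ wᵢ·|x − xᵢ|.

x = 4

For a sum of weighted absolute distances on a line, the optimum is the weighted median (not the mean). Total weight W = 529; half-weight = 264.5.
Sort by position and accumulate weight:
  km 2 (Zone I, w=225) → cum 225
  km 4 (Zone II, w=55) → cum 280  ≥ 264.5 → median here
  km 6 (Zone III, w=110) → cum 390
  km 10 (Zone IV, w=25) → cum 415
  km 12 (Zone V, w=60) → cum 475
  km 15 (Zone VI, w=50) → cum 525
  km 17 (Zone VII, w=4) → cum 529
Optimal location: km 4.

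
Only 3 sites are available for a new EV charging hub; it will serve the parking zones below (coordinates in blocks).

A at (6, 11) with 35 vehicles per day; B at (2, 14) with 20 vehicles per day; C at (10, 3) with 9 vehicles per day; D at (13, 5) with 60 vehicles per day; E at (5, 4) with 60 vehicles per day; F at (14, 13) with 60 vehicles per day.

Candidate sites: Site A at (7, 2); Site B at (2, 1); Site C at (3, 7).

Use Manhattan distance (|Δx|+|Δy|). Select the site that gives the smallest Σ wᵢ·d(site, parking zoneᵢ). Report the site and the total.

Total weighted distance at each candidate:
  Site A (7, 2): total = 2586
  Site B (2, 1): total = 3540
  Site C (3, 7): total = 2544
Minimum is at Site C with total 2544 blocks.

Site C, total 2544 blocks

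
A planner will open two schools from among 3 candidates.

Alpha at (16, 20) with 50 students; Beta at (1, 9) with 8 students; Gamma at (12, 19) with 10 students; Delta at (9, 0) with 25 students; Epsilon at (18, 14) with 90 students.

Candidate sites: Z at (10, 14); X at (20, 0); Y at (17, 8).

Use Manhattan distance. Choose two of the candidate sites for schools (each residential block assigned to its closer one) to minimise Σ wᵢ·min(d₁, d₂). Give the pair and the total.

{Z, X}, total 1777

Evaluate every pair (each demand assigned to the nearer of the two):
  {Z, X}: total = 1777
  {Z, Y}: total = 1787
  {X, Y}: total = 1851
Best pair: {Z, X} with total 1777.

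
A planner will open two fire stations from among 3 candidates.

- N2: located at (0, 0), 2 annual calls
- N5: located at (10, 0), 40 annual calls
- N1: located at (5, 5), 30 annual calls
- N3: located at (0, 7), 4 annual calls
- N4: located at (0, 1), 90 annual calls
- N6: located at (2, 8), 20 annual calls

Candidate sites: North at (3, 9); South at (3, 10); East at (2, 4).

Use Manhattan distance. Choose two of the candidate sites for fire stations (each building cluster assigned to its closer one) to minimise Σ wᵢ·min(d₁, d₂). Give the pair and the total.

Evaluate every pair (each demand assigned to the nearer of the two):
  {North, East}: total = 1122
  {South, East}: total = 1142
  {North, South}: total = 1894
Best pair: {North, East} with total 1122.

{North, East}, total 1122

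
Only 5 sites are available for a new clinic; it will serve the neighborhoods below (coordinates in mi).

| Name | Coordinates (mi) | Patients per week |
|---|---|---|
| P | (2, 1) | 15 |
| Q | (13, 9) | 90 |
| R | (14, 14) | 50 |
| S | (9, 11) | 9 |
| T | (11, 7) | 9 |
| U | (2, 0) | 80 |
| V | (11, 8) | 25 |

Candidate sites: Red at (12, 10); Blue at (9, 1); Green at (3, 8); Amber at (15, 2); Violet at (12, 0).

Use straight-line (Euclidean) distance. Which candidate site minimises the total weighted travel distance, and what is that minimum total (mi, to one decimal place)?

Red, total 1796.9 mi

Total weighted distance at each candidate:
  Red (12, 10): total = 1796.9
  Blue (9, 1): total = 2501.0
  Green (3, 8): total = 2615.0
  Amber (15, 2): total = 2840.4
  Violet (12, 0): total = 2840.7
Minimum is at Red with total 1796.9 mi.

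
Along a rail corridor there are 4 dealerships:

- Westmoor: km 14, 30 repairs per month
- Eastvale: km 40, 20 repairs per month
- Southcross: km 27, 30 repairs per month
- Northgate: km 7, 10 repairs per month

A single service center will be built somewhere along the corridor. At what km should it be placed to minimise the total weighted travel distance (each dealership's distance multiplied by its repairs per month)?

x = 27

For a sum of weighted absolute distances on a line, the optimum is the weighted median (not the mean). Total weight W = 90; half-weight = 45.
Sort by position and accumulate weight:
  km 7 (Northgate, w=10) → cum 10
  km 14 (Westmoor, w=30) → cum 40
  km 27 (Southcross, w=30) → cum 70  ≥ 45 → median here
  km 40 (Eastvale, w=20) → cum 90
Optimal location: km 27.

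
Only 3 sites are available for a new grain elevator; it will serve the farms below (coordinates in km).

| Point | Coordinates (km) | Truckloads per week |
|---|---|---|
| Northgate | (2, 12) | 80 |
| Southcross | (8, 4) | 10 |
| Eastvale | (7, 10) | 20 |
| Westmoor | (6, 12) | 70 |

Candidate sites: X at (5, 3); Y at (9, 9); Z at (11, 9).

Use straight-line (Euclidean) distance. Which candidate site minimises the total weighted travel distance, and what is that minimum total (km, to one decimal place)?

Total weighted distance at each candidate:
  X (5, 3): total = 1570.0
  Y (9, 9): total = 1002.0
  Z (11, 9): total = 1307.9
Minimum is at Y with total 1002.0 km.

Y, total 1002.0 km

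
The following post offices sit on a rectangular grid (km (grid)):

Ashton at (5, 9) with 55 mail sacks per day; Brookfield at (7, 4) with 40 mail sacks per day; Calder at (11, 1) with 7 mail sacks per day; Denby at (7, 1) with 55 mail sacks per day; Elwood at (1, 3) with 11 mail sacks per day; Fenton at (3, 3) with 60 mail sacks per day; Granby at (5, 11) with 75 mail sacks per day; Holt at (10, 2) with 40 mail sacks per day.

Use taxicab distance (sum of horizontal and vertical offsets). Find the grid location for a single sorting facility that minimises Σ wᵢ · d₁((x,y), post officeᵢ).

Manhattan distance separates: Σwᵢ(|x−xᵢ|+|y−yᵢ|) = Σwᵢ|x−xᵢ| + Σwᵢ|y−yᵢ|, so x and y are optimised independently as 1-D weighted medians.
Total weight W = 343; half = 171.5.
x-coordinate, sorted with cumulative weight:
  x=1 (Elwood, w=11) cum 11
  x=3 (Fenton, w=60) cum 71
  x=5 (Ashton, w=55) cum 126
  x=5 (Granby, w=75) cum 201  ← median
  x=7 (Brookfield, w=40) cum 241
  x=7 (Denby, w=55) cum 296
  x=10 (Holt, w=40) cum 336
  x=11 (Calder, w=7) cum 343
⇒ x* = 5
y-coordinate, sorted with cumulative weight:
  y=1 (Calder, w=7) cum 7
  y=1 (Denby, w=55) cum 62
  y=2 (Holt, w=40) cum 102
  y=3 (Elwood, w=11) cum 113
  y=3 (Fenton, w=60) cum 173  ← median
  y=4 (Brookfield, w=40) cum 213
  y=9 (Ashton, w=55) cum 268
  y=11 (Granby, w=75) cum 343
⇒ y* = 3

(5, 3)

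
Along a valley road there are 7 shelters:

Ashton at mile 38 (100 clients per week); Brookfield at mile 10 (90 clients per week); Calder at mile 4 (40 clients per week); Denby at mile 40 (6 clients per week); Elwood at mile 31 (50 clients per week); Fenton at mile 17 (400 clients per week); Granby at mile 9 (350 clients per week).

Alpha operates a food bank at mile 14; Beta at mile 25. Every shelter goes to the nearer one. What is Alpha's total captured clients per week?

880

The indifferent point is the midpoint (14+25)/2 = 19.5; shelters left of it (closer to Alpha at 14) go to Alpha, those right go to Beta.
  Calder at 4 (w=40) → Alpha
  Granby at 9 (w=350) → Alpha
  Brookfield at 10 (w=90) → Alpha
  Fenton at 17 (w=400) → Alpha
  Elwood at 31 (w=50) → Beta
  Ashton at 38 (w=100) → Beta
  Denby at 40 (w=6) → Beta
Alpha captures 880; Beta captures 156.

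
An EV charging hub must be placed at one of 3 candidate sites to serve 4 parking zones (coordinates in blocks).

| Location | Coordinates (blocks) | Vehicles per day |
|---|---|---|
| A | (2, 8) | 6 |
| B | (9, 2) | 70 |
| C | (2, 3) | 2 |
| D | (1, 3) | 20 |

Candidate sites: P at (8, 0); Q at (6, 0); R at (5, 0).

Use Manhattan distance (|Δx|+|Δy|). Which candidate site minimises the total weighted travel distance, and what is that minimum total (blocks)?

P, total 512 blocks

Total weighted distance at each candidate:
  P (8, 0): total = 512
  Q (6, 0): total = 596
  R (5, 0): total = 638
Minimum is at P with total 512 blocks.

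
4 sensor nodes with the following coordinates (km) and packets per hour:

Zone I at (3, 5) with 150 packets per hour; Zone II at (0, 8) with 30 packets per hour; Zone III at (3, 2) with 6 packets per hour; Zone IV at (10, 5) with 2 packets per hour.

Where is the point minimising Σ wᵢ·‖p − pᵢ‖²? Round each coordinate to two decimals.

(2.60, 5.38)

The minimiser of Σwᵢ‖p−pᵢ‖² is the weighted centroid p* = (Σwᵢpᵢ)/(Σwᵢ).
Σwᵢ = 188.
Σwᵢxᵢ = 150·3 + 30·0 + 6·3 + 2·10 = 488.
Σwᵢyᵢ = 150·5 + 30·8 + 6·2 + 2·5 = 1012.
x* = 488/188 = 2.60, y* = 1012/188 = 5.38.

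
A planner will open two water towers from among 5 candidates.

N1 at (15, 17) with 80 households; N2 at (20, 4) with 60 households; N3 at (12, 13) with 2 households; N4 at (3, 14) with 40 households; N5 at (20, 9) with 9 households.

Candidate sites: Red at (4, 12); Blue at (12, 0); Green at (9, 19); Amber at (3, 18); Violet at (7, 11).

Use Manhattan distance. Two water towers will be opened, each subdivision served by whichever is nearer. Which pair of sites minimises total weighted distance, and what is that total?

Evaluate every pair (each demand assigned to the nearer of the two):
  {Blue, Green}: total = 1971
  {Blue, Amber}: total = 2099
  {Blue, Violet}: total = 2269
  {Green, Violet}: total = 2269
  {Red, Blue}: total = 2291
  {Red, Green}: total = 2389
  {Amber, Violet}: total = 2549
  {Green, Amber}: total = 2567
  {Red, Violet}: total = 2589
  {Red, Amber}: total = 2789
Best pair: {Blue, Green} with total 1971.

{Blue, Green}, total 1971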